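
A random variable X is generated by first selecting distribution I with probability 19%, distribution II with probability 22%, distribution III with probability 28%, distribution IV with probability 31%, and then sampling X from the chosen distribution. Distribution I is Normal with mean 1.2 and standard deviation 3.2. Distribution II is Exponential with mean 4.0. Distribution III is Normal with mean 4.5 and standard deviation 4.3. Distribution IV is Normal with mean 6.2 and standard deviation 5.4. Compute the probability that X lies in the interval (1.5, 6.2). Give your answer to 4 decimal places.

Conditional on each component, P(1.5 < X < 6.2): I: 0.403569; II: 0.475041; III: 0.411017; IV: 0.307951.
By total probability, P(1.5 < X < 6.2) = 0.19·0.403569 + 0.22·0.475041 + 0.28·0.411017 + 0.31·0.307951 = 0.391737.

0.3917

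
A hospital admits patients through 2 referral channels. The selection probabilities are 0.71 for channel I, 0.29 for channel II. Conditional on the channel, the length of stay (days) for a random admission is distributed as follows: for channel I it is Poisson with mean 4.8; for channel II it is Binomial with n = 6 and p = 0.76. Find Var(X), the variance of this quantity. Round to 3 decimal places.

Per component, I: μ=4.8, E[X²]=27.84; II: μ=4.56, E[X²]=21.888.
E[X] = 0.71·4.8 + 0.29·4.56 = 4.7304.
E[X²] = 0.71·27.84 + 0.29·21.888 = 26.1139.
Var(X) = E[X²] − (E[X])² = 26.1139 − 22.3767 = 3.73724.

3.737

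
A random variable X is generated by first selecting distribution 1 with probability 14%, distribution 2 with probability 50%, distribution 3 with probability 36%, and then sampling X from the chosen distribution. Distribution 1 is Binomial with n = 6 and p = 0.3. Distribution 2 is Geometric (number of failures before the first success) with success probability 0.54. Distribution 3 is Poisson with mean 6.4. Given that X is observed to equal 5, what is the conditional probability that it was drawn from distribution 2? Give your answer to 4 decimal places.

Likelihoods P(X=5 | ·): 1: 0.010206; 2: 0.011122; 3: 0.148674.
Posterior ∝ prior × likelihood. Numerator for 2: 0.5·0.011122 = 0.005561.
Normalizing constant: 0.14·0.010206 + 0.5·0.011122 + 0.36·0.148674 = 0.0605123.
P(2 | observation) = 0.005561 / 0.0605123 = 0.0918986.

0.0919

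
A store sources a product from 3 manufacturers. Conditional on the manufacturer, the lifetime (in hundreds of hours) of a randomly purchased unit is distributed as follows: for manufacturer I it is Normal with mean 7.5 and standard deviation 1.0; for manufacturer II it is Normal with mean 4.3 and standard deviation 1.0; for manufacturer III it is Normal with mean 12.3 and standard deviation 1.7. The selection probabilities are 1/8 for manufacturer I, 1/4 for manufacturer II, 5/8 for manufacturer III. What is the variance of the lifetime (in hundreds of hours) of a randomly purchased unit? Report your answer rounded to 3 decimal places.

14.301

Per component, I: μ=7.5, E[X²]=57.25; II: μ=4.3, E[X²]=19.49; III: μ=12.3, E[X²]=154.18.
E[X] = 0.125·7.5 + 0.25·4.3 + 0.625·12.3 = 9.7.
E[X²] = 0.125·57.25 + 0.25·19.49 + 0.625·154.18 = 108.391.
Var(X) = E[X²] − (E[X])² = 108.391 − 94.09 = 14.3013.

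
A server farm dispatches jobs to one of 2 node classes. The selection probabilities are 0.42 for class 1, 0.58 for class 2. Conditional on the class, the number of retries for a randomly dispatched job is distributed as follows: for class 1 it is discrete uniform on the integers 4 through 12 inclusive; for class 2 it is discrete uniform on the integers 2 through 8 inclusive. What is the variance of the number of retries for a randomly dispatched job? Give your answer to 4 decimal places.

Per component, 1: μ=8, E[X²]=70.6667; 2: μ=5, E[X²]=29.
E[X] = 0.42·8 + 0.58·5 = 6.26.
E[X²] = 0.42·70.6667 + 0.58·29 = 46.5.
Var(X) = E[X²] − (E[X])² = 46.5 − 39.1876 = 7.3124.

7.3124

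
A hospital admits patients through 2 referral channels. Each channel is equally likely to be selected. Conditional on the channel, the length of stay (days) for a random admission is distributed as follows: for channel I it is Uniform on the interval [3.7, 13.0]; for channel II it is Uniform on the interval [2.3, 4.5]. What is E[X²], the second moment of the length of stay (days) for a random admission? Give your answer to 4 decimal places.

44.4467

For each component E[X²] = Var + (mean)², giving I: 76.93; II: 11.9633.
Overall E[X²] = 0.5·76.93 + 0.5·11.9633 = 44.4467.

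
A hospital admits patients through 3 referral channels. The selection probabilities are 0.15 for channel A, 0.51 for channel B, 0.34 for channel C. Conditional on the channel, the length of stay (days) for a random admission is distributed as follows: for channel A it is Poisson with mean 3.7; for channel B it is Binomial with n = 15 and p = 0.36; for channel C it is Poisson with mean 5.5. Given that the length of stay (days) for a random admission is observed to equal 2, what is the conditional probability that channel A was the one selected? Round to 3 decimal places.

0.377

Likelihoods P(X=2 | ·): A: 0.169233; B: 0.0411277; C: 0.0618124.
Posterior ∝ prior × likelihood. Numerator for A: 0.15·0.169233 = 0.0253849.
Normalizing constant: 0.15·0.169233 + 0.51·0.0411277 + 0.34·0.0618124 = 0.0673762.
P(A | observation) = 0.0253849 / 0.0673762 = 0.376763.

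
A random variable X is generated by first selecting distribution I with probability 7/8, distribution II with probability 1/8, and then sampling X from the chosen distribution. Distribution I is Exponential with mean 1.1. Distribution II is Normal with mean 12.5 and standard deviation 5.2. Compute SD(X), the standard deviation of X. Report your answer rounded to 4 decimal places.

4.3189

Per component, I: μ=1.1, E[X²]=2.42; II: μ=12.5, E[X²]=183.29.
E[X] = 0.875·1.1 + 0.125·12.5 = 2.525.
E[X²] = 0.875·2.42 + 0.125·183.29 = 25.0287.
Var(X) = E[X²] − (E[X])² = 25.0287 − 6.37563 = 18.6531.
SD(X) = √18.6531 = 4.31893.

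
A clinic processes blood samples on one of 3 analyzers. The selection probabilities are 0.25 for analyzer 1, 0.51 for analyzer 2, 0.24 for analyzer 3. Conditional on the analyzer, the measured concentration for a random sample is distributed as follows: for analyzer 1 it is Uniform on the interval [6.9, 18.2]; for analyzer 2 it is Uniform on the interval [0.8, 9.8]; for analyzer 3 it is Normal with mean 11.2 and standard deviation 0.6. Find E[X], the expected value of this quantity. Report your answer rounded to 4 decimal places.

Component means — 1: 12.55; 2: 5.3; 3: 11.2.
E[X] = 0.25·12.55 + 0.51·5.3 + 0.24·11.2 = 8.5285.

8.5285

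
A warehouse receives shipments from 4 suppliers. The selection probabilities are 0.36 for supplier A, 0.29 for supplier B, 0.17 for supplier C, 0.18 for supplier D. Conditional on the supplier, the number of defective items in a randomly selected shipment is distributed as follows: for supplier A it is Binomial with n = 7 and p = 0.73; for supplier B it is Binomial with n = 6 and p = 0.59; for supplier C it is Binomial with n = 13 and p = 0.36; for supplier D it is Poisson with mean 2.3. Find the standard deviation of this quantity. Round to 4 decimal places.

Per component, A: μ=5.11, E[X²]=27.4918; B: μ=3.54, E[X²]=13.983; C: μ=4.68, E[X²]=24.8976; D: μ=2.3, E[X²]=7.59.
E[X] = 0.36·5.11 + 0.29·3.54 + 0.17·4.68 + 0.18·2.3 = 4.0758.
E[X²] = 0.36·27.4918 + 0.29·13.983 + 0.17·24.8976 + 0.18·7.59 = 19.5509.
Var(X) = E[X²] − (E[X])² = 19.5509 − 16.6121 = 2.93876.
SD(X) = √2.93876 = 1.71428.

1.7143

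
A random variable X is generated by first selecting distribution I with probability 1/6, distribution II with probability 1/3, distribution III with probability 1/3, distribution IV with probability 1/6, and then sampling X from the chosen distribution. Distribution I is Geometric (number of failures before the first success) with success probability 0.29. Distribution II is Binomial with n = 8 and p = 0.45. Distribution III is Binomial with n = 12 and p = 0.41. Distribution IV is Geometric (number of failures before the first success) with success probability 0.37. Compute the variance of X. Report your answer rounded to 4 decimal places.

5.1988

Per component, I: μ=2.44828, E[X²]=14.4364; II: μ=3.6, E[X²]=14.94; III: μ=4.92, E[X²]=27.1092; IV: μ=1.7027, E[X²]=7.5011.
E[X] = 0.166667·2.44828 + 0.333333·3.6 + 0.333333·4.92 + 0.166667·1.7027 = 3.53183.
E[X²] = 0.166667·14.4364 + 0.333333·14.94 + 0.333333·27.1092 + 0.166667·7.5011 = 17.6726.
Var(X) = E[X²] − (E[X])² = 17.6726 − 12.4738 = 5.19883.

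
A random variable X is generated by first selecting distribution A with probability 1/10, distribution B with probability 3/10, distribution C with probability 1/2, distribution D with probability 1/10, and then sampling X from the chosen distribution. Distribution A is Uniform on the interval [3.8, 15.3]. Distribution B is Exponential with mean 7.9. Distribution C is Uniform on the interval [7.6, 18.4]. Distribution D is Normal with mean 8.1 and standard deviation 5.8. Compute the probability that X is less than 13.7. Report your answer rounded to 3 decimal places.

0.699

Conditional on each component, P(X < 13.7): A: 0.86087; B: 0.823455; C: 0.564815; D: 0.832857.
By total probability, P(X < 13.7) = 0.1·0.86087 + 0.3·0.823455 + 0.5·0.564815 + 0.1·0.832857 = 0.698816.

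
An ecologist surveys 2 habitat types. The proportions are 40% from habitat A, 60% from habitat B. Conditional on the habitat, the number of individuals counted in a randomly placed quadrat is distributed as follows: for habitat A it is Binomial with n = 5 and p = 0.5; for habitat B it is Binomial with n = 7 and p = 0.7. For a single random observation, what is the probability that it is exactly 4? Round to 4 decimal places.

Conditional on each habitat, P(X = 4): A: 0.15625; B: 0.226895.
By total probability, P(X = 4) = 0.4·0.15625 + 0.6·0.226895 = 0.198637.

0.1986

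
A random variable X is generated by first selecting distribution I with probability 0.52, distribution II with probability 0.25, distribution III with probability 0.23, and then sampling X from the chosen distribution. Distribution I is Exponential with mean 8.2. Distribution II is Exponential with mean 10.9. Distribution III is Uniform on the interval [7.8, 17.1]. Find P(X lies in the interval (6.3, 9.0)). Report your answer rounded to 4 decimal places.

Conditional on each component, P(6.3 < X < 9.0): I: 0.13012; II: 0.123096; III: 0.129032.
By total probability, P(6.3 < X < 9.0) = 0.52·0.13012 + 0.25·0.123096 + 0.23·0.129032 = 0.128114.

0.1281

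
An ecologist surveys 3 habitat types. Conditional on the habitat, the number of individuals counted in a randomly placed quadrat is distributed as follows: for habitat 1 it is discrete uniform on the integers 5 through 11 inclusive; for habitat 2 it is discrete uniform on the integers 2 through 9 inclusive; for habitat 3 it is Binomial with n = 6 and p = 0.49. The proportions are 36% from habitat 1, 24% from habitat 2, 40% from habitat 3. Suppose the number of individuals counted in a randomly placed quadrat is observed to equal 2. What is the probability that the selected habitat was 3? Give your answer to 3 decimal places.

0.765

Likelihoods P(X=2 | ·): 1: 0; 2: 0.125; 3: 0.243649.
Posterior ∝ prior × likelihood. Numerator for 3: 0.4·0.243649 = 0.0974595.
Normalizing constant: 0.36·0 + 0.24·0.125 + 0.4·0.243649 = 0.127459.
P(3 | observation) = 0.0974595 / 0.127459 = 0.764631.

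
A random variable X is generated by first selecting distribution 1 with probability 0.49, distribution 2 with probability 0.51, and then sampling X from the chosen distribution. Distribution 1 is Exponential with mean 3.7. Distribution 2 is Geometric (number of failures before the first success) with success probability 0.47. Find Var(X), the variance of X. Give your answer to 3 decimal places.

Per component, 1: μ=3.7, E[X²]=27.38; 2: μ=1.12766, E[X²]=3.67089.
E[X] = 0.49·3.7 + 0.51·1.12766 = 2.38811.
E[X²] = 0.49·27.38 + 0.51·3.67089 = 15.2884.
Var(X) = E[X²] − (E[X])² = 15.2884 − 5.70305 = 9.5853.

9.585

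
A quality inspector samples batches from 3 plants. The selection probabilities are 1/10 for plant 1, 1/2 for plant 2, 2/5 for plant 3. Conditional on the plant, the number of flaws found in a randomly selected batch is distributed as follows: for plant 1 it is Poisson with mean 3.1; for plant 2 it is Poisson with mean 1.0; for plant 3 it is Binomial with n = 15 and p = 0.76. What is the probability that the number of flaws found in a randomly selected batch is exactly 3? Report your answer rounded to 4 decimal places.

0.0530

Conditional on each plant, P(X = 3): 1: 0.223677; 2: 0.0613132; 3: 7.29436e-06.
By total probability, P(X = 3) = 0.1·0.223677 + 0.5·0.0613132 + 0.4·7.29436e-06 = 0.0530272.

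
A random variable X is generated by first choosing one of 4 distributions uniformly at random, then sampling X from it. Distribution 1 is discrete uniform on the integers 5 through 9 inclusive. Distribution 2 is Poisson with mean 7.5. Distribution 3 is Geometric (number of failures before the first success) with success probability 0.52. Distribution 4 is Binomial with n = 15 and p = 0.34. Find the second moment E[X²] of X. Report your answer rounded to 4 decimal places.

For each component E[X²] = Var + (mean)², giving 1: 51; 2: 63.75; 3: 2.62722; 4: 29.376.
Overall E[X²] = 0.25·51 + 0.25·63.75 + 0.25·2.62722 + 0.25·29.376 = 36.6883.

36.6883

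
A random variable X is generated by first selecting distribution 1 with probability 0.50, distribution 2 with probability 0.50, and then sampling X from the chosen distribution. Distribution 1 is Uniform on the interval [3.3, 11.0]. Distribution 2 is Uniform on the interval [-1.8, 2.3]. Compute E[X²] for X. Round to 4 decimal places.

For each component E[X²] = Var + (mean)², giving 1: 56.0633; 2: 1.46333.
Overall E[X²] = 0.5·56.0633 + 0.5·1.46333 = 28.7633.

28.7633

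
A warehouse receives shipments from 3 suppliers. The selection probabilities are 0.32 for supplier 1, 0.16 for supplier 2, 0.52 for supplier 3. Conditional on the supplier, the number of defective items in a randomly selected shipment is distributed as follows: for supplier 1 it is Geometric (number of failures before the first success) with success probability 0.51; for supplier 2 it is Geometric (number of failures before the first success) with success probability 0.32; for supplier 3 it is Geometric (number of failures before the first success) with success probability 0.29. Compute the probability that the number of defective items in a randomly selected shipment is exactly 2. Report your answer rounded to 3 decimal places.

Conditional on each supplier, P(X = 2): 1: 0.122451; 2: 0.147968; 3: 0.146189.
By total probability, P(X = 2) = 0.32·0.122451 + 0.16·0.147968 + 0.52·0.146189 = 0.138877.

0.139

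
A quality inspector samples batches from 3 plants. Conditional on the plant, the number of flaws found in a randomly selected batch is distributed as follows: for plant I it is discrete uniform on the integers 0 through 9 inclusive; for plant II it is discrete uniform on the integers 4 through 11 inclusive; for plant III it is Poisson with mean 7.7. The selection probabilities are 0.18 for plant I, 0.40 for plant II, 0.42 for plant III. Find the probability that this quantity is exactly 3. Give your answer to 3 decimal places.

Conditional on each plant, P(X = 3): I: 0.1; II: 0; III: 0.0344551.
By total probability, P(X = 3) = 0.18·0.1 + 0.4·0 + 0.42·0.0344551 = 0.0324711.

0.032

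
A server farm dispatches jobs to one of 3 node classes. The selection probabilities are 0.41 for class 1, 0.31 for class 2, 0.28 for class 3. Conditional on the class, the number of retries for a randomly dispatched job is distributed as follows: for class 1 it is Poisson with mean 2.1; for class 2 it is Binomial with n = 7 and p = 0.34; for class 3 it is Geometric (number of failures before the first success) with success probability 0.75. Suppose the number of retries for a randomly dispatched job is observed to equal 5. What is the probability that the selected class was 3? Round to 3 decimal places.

0.007

Likelihoods P(X=5 | ·): 1: 0.041677; 2: 0.0415625; 3: 0.000732422.
Posterior ∝ prior × likelihood. Numerator for 3: 0.28·0.000732422 = 0.000205078.
Normalizing constant: 0.41·0.041677 + 0.31·0.0415625 + 0.28·0.000732422 = 0.030177.
P(3 | observation) = 0.000205078 / 0.030177 = 0.00679583.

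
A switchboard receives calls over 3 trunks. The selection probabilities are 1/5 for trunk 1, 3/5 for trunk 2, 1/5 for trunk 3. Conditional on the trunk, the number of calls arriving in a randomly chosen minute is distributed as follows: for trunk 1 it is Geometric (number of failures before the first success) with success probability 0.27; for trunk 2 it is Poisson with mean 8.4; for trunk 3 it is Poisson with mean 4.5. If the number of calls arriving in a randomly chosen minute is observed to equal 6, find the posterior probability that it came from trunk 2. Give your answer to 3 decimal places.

0.661

Likelihoods P(X=6 | ·): 1: 0.0408602; 2: 0.109716; 3: 0.12812.
Posterior ∝ prior × likelihood. Numerator for 2: 0.6·0.109716 = 0.0658295.
Normalizing constant: 0.2·0.0408602 + 0.6·0.109716 + 0.2·0.12812 = 0.0996256.
P(2 | observation) = 0.0658295 / 0.0996256 = 0.660769.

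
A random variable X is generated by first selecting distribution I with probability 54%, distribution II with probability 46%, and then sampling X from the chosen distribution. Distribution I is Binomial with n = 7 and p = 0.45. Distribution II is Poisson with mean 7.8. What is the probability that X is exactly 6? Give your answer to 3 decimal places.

Conditional on each component, P(X = 6): I: 0.0319695; II: 0.128156.
By total probability, P(X = 6) = 0.54·0.0319695 + 0.46·0.128156 = 0.0762152.

0.076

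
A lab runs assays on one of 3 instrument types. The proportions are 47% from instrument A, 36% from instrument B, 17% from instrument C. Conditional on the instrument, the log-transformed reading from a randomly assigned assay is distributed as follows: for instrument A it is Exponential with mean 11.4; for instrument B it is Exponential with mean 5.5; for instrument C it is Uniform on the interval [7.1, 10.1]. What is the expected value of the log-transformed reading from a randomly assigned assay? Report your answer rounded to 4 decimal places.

8.8000

Component means — A: 11.4; B: 5.5; C: 8.6.
E[X] = 0.47·11.4 + 0.36·5.5 + 0.17·8.6 = 8.8.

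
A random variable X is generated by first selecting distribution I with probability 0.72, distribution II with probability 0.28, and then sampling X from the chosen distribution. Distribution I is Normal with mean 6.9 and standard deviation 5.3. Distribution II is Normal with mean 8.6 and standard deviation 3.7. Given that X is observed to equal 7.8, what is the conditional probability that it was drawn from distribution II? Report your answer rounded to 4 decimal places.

0.3557

Likelihoods f(7.8 | ·): I: 0.0741946; II: 0.105331.
Posterior ∝ prior × likelihood. Numerator for II: 0.28·0.105331 = 0.0294927.
Normalizing constant: 0.72·0.0741946 + 0.28·0.105331 = 0.0829129.
P(II | observation) = 0.0294927 / 0.0829129 = 0.355707.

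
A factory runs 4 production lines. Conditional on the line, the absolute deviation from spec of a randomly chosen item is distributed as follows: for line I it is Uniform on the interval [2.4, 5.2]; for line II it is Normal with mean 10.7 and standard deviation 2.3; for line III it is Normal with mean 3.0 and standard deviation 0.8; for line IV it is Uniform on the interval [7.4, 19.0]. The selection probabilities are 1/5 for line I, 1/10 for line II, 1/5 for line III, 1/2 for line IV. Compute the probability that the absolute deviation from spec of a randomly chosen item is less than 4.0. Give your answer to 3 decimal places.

0.293

Conditional on each line, P(X < 4.0): I: 0.571429; II: 0.00178962; III: 0.89435; IV: 0.
By total probability, P(X < 4.0) = 0.2·0.571429 + 0.1·0.00178962 + 0.2·0.89435 + 0.5·0 = 0.293335.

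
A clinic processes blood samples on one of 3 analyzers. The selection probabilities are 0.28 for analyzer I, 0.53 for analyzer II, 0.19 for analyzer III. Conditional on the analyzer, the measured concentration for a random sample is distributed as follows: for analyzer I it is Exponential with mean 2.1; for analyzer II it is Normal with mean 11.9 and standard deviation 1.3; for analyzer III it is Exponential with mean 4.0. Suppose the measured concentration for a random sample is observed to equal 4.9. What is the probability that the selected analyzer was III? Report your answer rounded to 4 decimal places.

Likelihoods f(4.9 | ·): I: 0.0461771; II: 1.55232e-07; III: 0.0734394.
Posterior ∝ prior × likelihood. Numerator for III: 0.19·0.0734394 = 0.0139535.
Normalizing constant: 0.28·0.0461771 + 0.53·1.55232e-07 + 0.19·0.0734394 = 0.0268832.
P(III | observation) = 0.0139535 / 0.0268832 = 0.519042.

0.5190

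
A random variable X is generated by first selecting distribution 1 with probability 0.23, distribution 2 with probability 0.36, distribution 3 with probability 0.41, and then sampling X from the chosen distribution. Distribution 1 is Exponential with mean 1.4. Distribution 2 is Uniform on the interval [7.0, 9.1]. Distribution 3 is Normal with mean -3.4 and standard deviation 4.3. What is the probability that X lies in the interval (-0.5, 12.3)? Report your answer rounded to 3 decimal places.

Conditional on each component, P(-0.5 < X < 12.3): 1: 0.999847; 2: 1; 3: 0.249892.
By total probability, P(-0.5 < X < 12.3) = 0.23·0.999847 + 0.36·1 + 0.41·0.249892 = 0.692421.

0.692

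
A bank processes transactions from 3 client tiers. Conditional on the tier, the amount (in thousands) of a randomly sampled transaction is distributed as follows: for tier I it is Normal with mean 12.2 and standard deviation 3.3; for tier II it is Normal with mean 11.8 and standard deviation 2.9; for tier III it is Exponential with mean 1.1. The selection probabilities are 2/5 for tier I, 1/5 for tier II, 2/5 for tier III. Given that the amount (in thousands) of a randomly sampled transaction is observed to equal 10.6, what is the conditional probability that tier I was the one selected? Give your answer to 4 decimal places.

Likelihoods f(10.6 | ·): I: 0.107485; II: 0.126279; III: 5.93728e-05.
Posterior ∝ prior × likelihood. Numerator for I: 0.4·0.107485 = 0.0429942.
Normalizing constant: 0.4·0.107485 + 0.2·0.126279 + 0.4·5.93728e-05 = 0.0682737.
P(I | observation) = 0.0429942 / 0.0682737 = 0.629732.

0.6297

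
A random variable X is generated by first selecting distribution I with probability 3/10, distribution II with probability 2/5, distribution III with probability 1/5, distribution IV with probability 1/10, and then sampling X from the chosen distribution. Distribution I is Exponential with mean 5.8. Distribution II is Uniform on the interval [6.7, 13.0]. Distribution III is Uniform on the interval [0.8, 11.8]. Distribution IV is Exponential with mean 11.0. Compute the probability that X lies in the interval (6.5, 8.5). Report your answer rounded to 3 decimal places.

0.188

Conditional on each component, P(6.5 < X < 8.5): I: 0.0950964; II: 0.285714; III: 0.181818; IV: 0.0920716.
By total probability, P(6.5 < X < 8.5) = 0.3·0.0950964 + 0.4·0.285714 + 0.2·0.181818 + 0.1·0.0920716 = 0.188385.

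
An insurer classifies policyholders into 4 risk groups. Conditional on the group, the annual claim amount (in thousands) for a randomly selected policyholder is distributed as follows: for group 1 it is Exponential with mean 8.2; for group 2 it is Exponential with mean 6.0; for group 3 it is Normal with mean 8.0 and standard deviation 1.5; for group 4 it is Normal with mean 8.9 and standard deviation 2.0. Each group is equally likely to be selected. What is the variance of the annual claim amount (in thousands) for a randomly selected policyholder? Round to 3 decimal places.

Per component, 1: μ=8.2, E[X²]=134.48; 2: μ=6, E[X²]=72; 3: μ=8, E[X²]=66.25; 4: μ=8.9, E[X²]=83.21.
E[X] = 0.25·8.2 + 0.25·6 + 0.25·8 + 0.25·8.9 = 7.775.
E[X²] = 0.25·134.48 + 0.25·72 + 0.25·66.25 + 0.25·83.21 = 88.985.
Var(X) = E[X²] − (E[X])² = 88.985 − 60.4506 = 28.5344.

28.534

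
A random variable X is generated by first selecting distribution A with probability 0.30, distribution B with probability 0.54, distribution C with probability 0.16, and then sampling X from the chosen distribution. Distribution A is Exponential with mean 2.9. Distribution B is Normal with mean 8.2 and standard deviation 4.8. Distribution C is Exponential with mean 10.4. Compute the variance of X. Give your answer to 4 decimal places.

Per component, A: μ=2.9, E[X²]=16.82; B: μ=8.2, E[X²]=90.28; C: μ=10.4, E[X²]=216.32.
E[X] = 0.3·2.9 + 0.54·8.2 + 0.16·10.4 = 6.962.
E[X²] = 0.3·16.82 + 0.54·90.28 + 0.16·216.32 = 88.4084.
Var(X) = E[X²] − (E[X])² = 88.4084 − 48.4694 = 39.939.

39.9390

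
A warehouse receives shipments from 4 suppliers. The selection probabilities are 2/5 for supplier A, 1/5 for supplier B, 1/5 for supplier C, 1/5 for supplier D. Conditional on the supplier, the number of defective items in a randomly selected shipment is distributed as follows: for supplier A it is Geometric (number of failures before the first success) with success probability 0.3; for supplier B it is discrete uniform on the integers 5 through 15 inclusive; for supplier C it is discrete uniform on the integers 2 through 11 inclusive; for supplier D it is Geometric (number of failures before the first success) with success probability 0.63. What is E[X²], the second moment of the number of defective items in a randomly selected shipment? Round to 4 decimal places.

37.6443

For each component E[X²] = Var + (mean)², giving A: 13.2222; B: 110; C: 50.5; D: 1.27715.
Overall E[X²] = 0.4·13.2222 + 0.2·110 + 0.2·50.5 + 0.2·1.27715 = 37.6443.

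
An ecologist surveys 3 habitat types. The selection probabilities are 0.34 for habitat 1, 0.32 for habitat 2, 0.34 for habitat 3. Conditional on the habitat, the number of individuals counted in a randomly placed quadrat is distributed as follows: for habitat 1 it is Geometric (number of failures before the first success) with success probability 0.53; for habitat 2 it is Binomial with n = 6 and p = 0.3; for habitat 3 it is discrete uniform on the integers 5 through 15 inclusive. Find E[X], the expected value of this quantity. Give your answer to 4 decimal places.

Component means — 1: 0.886792; 2: 1.8; 3: 10.
E[X] = 0.34·0.886792 + 0.32·1.8 + 0.34·10 = 4.27751.

4.2775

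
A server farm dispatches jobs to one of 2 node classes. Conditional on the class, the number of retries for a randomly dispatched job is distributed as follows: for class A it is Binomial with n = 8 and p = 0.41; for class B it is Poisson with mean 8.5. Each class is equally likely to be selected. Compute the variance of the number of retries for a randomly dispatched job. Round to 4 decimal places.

12.0297

Per component, A: μ=3.28, E[X²]=12.6936; B: μ=8.5, E[X²]=80.75.
E[X] = 0.5·3.28 + 0.5·8.5 = 5.89.
E[X²] = 0.5·12.6936 + 0.5·80.75 = 46.7218.
Var(X) = E[X²] − (E[X])² = 46.7218 − 34.6921 = 12.0297.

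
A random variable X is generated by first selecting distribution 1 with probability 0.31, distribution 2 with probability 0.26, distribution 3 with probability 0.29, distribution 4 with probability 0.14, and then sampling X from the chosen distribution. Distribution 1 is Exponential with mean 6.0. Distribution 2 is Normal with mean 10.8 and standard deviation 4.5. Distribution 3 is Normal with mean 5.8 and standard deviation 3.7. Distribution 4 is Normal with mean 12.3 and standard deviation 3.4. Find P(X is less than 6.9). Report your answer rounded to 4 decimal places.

0.4488

Conditional on each component, P(X < 6.9): 1: 0.683363; 2: 0.193062; 3: 0.61688; 4: 0.0561166.
By total probability, P(X < 6.9) = 0.31·0.683363 + 0.26·0.193062 + 0.29·0.61688 + 0.14·0.0561166 = 0.44879.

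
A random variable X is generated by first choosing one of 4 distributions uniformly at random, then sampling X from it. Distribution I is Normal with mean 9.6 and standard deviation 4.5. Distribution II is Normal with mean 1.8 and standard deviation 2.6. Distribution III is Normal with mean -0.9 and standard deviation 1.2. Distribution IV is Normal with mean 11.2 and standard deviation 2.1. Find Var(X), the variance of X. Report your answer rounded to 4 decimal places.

34.1969

Per component, I: μ=9.6, E[X²]=112.41; II: μ=1.8, E[X²]=10; III: μ=-0.9, E[X²]=2.25; IV: μ=11.2, E[X²]=129.85.
E[X] = 0.25·9.6 + 0.25·1.8 + 0.25·-0.9 + 0.25·11.2 = 5.425.
E[X²] = 0.25·112.41 + 0.25·10 + 0.25·2.25 + 0.25·129.85 = 63.6275.
Var(X) = E[X²] − (E[X])² = 63.6275 − 29.4306 = 34.1969.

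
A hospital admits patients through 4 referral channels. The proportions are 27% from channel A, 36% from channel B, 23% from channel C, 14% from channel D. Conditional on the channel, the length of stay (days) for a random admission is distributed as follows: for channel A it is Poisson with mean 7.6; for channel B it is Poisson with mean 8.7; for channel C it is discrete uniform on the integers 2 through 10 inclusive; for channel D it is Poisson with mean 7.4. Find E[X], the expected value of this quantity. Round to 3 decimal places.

Component means — A: 7.6; B: 8.7; C: 6; D: 7.4.
E[X] = 0.27·7.6 + 0.36·8.7 + 0.23·6 + 0.14·7.4 = 7.6.

7.600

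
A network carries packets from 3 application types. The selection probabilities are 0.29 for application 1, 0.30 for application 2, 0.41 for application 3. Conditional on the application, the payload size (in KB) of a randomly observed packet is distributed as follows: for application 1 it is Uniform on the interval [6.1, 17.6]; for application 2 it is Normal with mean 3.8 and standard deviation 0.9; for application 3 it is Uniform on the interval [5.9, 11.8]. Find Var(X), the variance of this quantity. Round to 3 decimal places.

14.473

Per component, 1: μ=11.85, E[X²]=151.443; 2: μ=3.8, E[X²]=15.25; 3: μ=8.85, E[X²]=81.2233.
E[X] = 0.29·11.85 + 0.3·3.8 + 0.41·8.85 = 8.205.
E[X²] = 0.29·151.443 + 0.3·15.25 + 0.41·81.2233 = 81.7951.
Var(X) = E[X²] − (E[X])² = 81.7951 − 67.322 = 14.4731.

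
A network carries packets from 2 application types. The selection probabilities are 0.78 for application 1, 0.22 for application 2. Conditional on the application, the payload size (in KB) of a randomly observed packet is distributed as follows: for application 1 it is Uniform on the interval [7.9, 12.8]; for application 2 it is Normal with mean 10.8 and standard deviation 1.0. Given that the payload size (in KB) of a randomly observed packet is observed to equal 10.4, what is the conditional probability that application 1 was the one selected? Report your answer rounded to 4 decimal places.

Likelihoods f(10.4 | ·): 1: 0.204082; 2: 0.36827.
Posterior ∝ prior × likelihood. Numerator for 1: 0.78·0.204082 = 0.159184.
Normalizing constant: 0.78·0.204082 + 0.22·0.36827 = 0.240203.
P(1 | observation) = 0.159184 / 0.240203 = 0.662704.

0.6627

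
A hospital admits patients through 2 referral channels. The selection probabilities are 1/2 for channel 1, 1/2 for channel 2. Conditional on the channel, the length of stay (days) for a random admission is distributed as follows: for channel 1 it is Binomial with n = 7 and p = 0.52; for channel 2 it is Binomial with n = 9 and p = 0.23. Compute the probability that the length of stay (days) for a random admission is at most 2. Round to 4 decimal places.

Conditional on each channel, P(X ≤ 2): 1: 0.195078; 2: 0.656577.
By total probability, P(X ≤ 2) = 0.5·0.195078 + 0.5·0.656577 = 0.425828.

0.4258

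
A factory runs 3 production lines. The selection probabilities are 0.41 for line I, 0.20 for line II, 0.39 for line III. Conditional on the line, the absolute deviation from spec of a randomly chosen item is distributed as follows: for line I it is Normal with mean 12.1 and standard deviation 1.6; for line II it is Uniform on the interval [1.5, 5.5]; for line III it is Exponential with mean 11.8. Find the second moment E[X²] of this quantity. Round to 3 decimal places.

For each component E[X²] = Var + (mean)², giving I: 148.97; II: 13.5833; III: 278.48.
Overall E[X²] = 0.41·148.97 + 0.2·13.5833 + 0.39·278.48 = 172.402.

172.402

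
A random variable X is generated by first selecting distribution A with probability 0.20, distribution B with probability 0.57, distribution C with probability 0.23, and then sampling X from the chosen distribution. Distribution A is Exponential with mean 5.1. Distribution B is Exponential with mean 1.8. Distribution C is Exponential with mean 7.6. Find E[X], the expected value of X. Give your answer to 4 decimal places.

3.7940

Component means — A: 5.1; B: 1.8; C: 7.6.
E[X] = 0.2·5.1 + 0.57·1.8 + 0.23·7.6 = 3.794.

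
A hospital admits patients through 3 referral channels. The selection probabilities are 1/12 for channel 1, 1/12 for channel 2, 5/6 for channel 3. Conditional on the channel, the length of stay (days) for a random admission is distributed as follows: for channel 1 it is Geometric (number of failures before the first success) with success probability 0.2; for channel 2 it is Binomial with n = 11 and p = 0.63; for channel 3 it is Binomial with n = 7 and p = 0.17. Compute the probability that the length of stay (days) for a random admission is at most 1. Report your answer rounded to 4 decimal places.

Conditional on each channel, P(X ≤ 1): 1: 0.36; 2: 0.000351027; 3: 0.66042.
By total probability, P(X ≤ 1) = 0.0833333·0.36 + 0.0833333·0.000351027 + 0.833333·0.66042 = 0.580379.

0.5804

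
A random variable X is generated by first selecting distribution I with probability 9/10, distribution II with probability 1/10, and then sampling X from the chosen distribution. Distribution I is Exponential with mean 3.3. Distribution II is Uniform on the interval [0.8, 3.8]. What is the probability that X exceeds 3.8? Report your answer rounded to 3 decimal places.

0.285

Conditional on each component, P(X > 3.8): I: 0.316157; II: 0.
By total probability, P(X > 3.8) = 0.9·0.316157 + 0.1·0 = 0.284542.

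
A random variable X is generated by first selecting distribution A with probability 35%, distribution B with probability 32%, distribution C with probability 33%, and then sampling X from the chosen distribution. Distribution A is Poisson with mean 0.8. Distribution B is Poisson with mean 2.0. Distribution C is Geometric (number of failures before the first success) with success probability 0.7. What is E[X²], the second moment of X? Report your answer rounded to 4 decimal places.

2.6867

For each component E[X²] = Var + (mean)², giving A: 1.44; B: 6; C: 0.795918.
Overall E[X²] = 0.35·1.44 + 0.32·6 + 0.33·0.795918 = 2.68665.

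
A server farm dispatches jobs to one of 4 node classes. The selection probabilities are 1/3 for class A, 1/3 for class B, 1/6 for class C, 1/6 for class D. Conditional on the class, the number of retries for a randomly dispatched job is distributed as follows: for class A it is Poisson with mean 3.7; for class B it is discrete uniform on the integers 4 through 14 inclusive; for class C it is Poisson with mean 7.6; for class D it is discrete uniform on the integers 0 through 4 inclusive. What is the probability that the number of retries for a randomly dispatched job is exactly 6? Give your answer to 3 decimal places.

0.082

Conditional on each class, P(X = 6): A: 0.0881025; B: 0.0909091; C: 0.13394; D: 0.
By total probability, P(X = 6) = 0.333333·0.0881025 + 0.333333·0.0909091 + 0.166667·0.13394 + 0.166667·0 = 0.0819939.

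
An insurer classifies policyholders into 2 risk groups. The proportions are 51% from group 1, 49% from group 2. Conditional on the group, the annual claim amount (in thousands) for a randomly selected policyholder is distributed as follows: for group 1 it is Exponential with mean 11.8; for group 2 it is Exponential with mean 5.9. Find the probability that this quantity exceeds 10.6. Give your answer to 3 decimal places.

Conditional on each group, P(X > 10.6): 1: 0.407259; 2: 0.16586.
By total probability, P(X > 10.6) = 0.51·0.407259 + 0.49·0.16586 = 0.288974.

0.289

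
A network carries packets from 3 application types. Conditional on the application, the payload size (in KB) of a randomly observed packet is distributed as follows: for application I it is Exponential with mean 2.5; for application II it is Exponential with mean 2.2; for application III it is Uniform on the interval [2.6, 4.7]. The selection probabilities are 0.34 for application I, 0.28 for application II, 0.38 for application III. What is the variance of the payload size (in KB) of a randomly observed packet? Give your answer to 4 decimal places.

Per component, I: μ=2.5, E[X²]=12.5; II: μ=2.2, E[X²]=9.68; III: μ=3.65, E[X²]=13.69.
E[X] = 0.34·2.5 + 0.28·2.2 + 0.38·3.65 = 2.853.
E[X²] = 0.34·12.5 + 0.28·9.68 + 0.38·13.69 = 12.1626.
Var(X) = E[X²] − (E[X])² = 12.1626 − 8.13961 = 4.02299.

4.0230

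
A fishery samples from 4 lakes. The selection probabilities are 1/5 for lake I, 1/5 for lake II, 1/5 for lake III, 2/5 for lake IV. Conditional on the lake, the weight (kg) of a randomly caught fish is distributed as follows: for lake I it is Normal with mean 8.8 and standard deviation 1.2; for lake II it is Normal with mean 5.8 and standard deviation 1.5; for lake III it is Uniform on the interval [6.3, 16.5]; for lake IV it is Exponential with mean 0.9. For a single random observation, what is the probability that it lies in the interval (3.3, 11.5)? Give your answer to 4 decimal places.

Conditional on each lake, P(3.3 < X < 11.5): I: 0.987773; II: 0.952137; III: 0.509804; IV: 0.0255587.
By total probability, P(3.3 < X < 11.5) = 0.2·0.987773 + 0.2·0.952137 + 0.2·0.509804 + 0.4·0.0255587 = 0.500166.

0.5002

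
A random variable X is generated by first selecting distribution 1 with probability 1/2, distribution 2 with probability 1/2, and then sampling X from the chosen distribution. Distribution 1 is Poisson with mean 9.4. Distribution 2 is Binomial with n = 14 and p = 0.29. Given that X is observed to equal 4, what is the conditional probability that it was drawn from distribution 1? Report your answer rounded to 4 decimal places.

0.1046

Likelihoods P(X=4 | ·): 1: 0.0269111; 2: 0.230467.
Posterior ∝ prior × likelihood. Numerator for 1: 0.5·0.0269111 = 0.0134556.
Normalizing constant: 0.5·0.0269111 + 0.5·0.230467 = 0.128689.
P(1 | observation) = 0.0134556 / 0.128689 = 0.104559.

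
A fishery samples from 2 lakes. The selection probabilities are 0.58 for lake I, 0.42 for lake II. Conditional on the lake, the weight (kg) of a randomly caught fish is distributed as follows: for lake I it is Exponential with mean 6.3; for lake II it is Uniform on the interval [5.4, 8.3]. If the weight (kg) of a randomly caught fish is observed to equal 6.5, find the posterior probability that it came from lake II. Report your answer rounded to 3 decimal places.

0.815

Likelihoods f(6.5 | ·): I: 0.0565689; II: 0.344828.
Posterior ∝ prior × likelihood. Numerator for II: 0.42·0.344828 = 0.144828.
Normalizing constant: 0.58·0.0565689 + 0.42·0.344828 = 0.177638.
P(II | observation) = 0.144828 / 0.177638 = 0.815298.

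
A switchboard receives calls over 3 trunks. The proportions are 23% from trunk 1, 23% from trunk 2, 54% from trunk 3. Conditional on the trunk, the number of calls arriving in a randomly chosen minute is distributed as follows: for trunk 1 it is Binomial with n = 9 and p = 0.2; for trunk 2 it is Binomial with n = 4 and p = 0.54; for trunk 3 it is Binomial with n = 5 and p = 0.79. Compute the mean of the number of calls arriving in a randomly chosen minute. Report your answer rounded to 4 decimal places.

3.0438

Component means — 1: 1.8; 2: 2.16; 3: 3.95.
E[X] = 0.23·1.8 + 0.23·2.16 + 0.54·3.95 = 3.0438.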